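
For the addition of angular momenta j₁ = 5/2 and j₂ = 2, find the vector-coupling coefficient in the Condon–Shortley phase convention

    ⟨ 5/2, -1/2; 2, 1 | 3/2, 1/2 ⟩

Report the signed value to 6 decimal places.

j₁+j₂−J=3  J+j₁−j₂=2  J−j₁+j₂=1  j₁+j₂+J+1=7
(j₁±m₁, j₂±m₂, J±M) = (2,3,3,1,2,1)
P² = 48/35
sum k=2..3:
  [2] +1/2 = 1/2
  [3] −1/12 = -1/12
S = 5/12
C² = P²·S² = 5/21 ; C = +0.487950

+√(5/21) ≈ +0.487950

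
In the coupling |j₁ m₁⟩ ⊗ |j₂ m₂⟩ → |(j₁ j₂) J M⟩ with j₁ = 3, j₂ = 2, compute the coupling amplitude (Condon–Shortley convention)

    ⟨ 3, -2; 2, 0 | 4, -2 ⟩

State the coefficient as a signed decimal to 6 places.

√[9·1!5!3!/10! · 1!5!2!2!2!6!] = √(8640/7)
  +(−1)^0/∏(0,1,5,2,0,1)! = 1/240  (running 1/240)
  +(−1)^1/∏(1,0,4,1,1,2)! = -1/48  (running -1/60)
⟨..|..⟩ = √(8640/7)·(-1/60) = -0.585540

−√(12/35) ≈ -0.585540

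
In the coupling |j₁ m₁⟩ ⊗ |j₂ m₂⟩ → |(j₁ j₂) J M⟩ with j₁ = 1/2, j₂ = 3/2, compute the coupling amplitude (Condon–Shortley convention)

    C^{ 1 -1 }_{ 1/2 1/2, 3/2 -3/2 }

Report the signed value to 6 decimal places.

+0.866025  (= +√(3/4))

j₁+j₂−J=1  J+j₁−j₂=0  J−j₁+j₂=2  j₁+j₂+J+1=4
(j₁±m₁, j₂±m₂, J±M) = (1,0,0,3,0,2)
P² = 3
sum k=0..0:
  [0] +1/2 = 1/2
S = 1/2
C² = P²·S² = 3/4 ; C = +0.866025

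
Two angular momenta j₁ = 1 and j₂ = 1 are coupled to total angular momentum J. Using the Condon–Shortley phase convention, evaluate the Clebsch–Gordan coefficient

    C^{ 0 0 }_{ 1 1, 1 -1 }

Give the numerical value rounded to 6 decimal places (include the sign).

+0.577350

√[1·2!0!0!/3! · 2!0!0!2!0!0!] = √(4/3)
  +(−1)^0/∏(0,2,0,0,0,0)! = 1/2  (running 1/2)
⟨..|..⟩ = √(4/3)·(1/2) = +0.577350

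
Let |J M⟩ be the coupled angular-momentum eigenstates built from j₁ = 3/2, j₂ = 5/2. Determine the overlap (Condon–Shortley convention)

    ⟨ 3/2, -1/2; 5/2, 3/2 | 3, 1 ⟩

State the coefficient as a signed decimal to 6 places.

j₁+j₂−J=1  J+j₁−j₂=2  J−j₁+j₂=4  j₁+j₂+J+1=8
(j₁±m₁, j₂±m₂, J±M) = (1,2,4,1,4,2)
P² = 96/5
sum k=0..1:
  [0] +1/48 = 1/48
  [1] −1/6 = -1/6
S = -7/48
C² = P²·S² = 49/120 ; C = -0.639010

-0.639010  (= −√(49/120))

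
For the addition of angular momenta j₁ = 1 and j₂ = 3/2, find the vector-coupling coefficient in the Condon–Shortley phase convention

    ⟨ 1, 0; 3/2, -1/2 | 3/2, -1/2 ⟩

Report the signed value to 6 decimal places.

j₁+j₂−J=1  J+j₁−j₂=1  J−j₁+j₂=2  j₁+j₂+J+1=5
(j₁±m₁, j₂±m₂, J±M) = (1,1,1,2,1,2)
P² = 4/15
sum k=0..1:
  [0] +1/1 = 1
  [1] −1/2 = -1/2
S = 1/2
C² = P²·S² = 1/15 ; C = +0.258199

+0.258199  (= +√(1/15))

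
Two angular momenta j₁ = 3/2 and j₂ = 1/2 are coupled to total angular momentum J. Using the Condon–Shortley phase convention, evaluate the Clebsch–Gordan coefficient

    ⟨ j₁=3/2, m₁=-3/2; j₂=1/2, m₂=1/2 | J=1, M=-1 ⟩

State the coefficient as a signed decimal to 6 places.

j₁+j₂−J=1  J+j₁−j₂=2  J−j₁+j₂=0  j₁+j₂+J+1=4
(j₁±m₁, j₂±m₂, J±M) = (0,3,1,0,0,2)
P² = 3
sum k=1..1:
  [1] −1/2 = -1/2
S = -1/2
C² = P²·S² = 3/4 ; C = -0.866025

-0.866025  (= −√(3/4))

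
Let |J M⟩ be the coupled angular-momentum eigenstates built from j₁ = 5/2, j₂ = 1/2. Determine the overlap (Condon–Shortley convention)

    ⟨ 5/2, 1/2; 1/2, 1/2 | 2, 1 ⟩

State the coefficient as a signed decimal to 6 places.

j₁+j₂−J=1  J+j₁−j₂=4  J−j₁+j₂=0  j₁+j₂+J+1=6
(j₁±m₁, j₂±m₂, J±M) = (3,2,1,0,3,1)
P² = 12
sum k=1..1:
  [1] −1/6 = -1/6
S = -1/6
C² = P²·S² = 1/3 ; C = -0.577350

-0.577350  (= −√(1/3))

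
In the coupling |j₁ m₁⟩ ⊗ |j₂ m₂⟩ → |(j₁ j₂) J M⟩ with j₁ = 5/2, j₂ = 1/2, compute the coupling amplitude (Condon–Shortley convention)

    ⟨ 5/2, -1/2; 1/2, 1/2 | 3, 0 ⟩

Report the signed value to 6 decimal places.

+0.707107  (= +√(1/2))

√[7·0!5!1!/7! · 2!3!1!0!3!3!] = √(72)
  +(−1)^0/∏(0,0,3,1,2,0)! = 1/12  (running 1/12)
⟨..|..⟩ = √(72)·(1/12) = +0.707107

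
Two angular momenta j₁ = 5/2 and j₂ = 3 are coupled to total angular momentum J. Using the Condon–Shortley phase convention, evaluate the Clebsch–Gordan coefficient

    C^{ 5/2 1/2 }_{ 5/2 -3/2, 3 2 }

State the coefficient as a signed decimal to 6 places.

j₁+j₂−J=3  J+j₁−j₂=2  J−j₁+j₂=3  j₁+j₂+J+1=9
(j₁±m₁, j₂±m₂, J±M) = (1,4,5,1,3,2)
P² = 288/7
sum k=2..3:
  [2] +1/24 = 1/24
  [3] −1/12 = -1/12
S = -1/24
C² = P²·S² = 1/14 ; C = -0.267261

−√(1/14) = -0.267261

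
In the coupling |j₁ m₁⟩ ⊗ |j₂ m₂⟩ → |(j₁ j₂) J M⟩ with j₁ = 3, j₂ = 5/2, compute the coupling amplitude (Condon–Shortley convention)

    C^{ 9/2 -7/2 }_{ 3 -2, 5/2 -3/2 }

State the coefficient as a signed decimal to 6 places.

−√(1/99) ≈ -0.100504

j₁+j₂−J=1  J+j₁−j₂=5  J−j₁+j₂=4  j₁+j₂+J+1=11
(j₁±m₁, j₂±m₂, J±M) = (1,5,1,4,1,8)
P² = 921600/11
sum k=0..1:
  [0] +1/720 = 1/720
  [1] −1/576 = -1/576
S = -1/2880
C² = P²·S² = 1/99 ; C = -0.100504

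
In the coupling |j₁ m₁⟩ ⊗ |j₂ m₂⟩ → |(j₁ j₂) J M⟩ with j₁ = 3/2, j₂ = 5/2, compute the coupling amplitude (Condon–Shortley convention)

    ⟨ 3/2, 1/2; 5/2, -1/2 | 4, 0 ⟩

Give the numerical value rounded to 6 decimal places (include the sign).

√[9·0!3!5!/9! · 2!1!2!3!4!4!] = √(1728/7)
  +(−1)^0/∏(0,0,1,2,2,3)! = 1/24  (running 1/24)
⟨..|..⟩ = √(1728/7)·(1/24) = +0.654654

+√(3/7) ≈ +0.654654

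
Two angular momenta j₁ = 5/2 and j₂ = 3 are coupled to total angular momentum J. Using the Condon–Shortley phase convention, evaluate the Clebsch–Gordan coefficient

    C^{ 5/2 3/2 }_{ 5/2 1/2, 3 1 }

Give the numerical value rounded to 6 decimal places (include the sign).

triangle: 3!×2!×3!/9! = 72/362880
(j±m)!: 3!×2!×4!×2!×4!×1! = 13824
prefactor² = (2J+1)×Δ×N² = 576/35
  k=1: −1/(1!×2!×1!×3!×1!×0!) = -1/12
  k=2: +1/(2!×1!×0!×2!×2!×1!) = 1/8
Σ = 1/24  ⇒  CG² = 576/35×1/24² = 1/35
CG = +√(1/35) = +0.169031

+0.169031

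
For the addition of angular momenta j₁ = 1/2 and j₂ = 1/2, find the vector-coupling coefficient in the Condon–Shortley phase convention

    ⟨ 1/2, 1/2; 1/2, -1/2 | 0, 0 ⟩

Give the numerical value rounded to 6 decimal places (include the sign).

+√(1/2) = +0.707107

√[1·1!0!0!/2! · 1!0!0!1!0!0!] = √(1/2)
  +(−1)^0/∏(0,1,0,0,0,0)! = 1  (running 1)
⟨..|..⟩ = √(1/2)·(1) = +0.707107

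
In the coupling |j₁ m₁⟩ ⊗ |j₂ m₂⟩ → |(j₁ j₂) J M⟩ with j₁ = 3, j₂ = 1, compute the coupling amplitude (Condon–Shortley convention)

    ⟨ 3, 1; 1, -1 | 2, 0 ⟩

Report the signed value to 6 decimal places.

triangle: 2!*4!*0!/7! = 48/5040
(j±m)!: 4!*2!*0!*2!*2!*2! = 384
prefactor² = (2J+1)*Δ*N² = 128/7
  k=0: +1/(0!*2!*2!*0!*2!*0!) = 1/8
Σ = 1/8  ⇒  CG² = 128/7*1/8² = 2/7
CG = +√(2/7) = +0.534522

+0.534522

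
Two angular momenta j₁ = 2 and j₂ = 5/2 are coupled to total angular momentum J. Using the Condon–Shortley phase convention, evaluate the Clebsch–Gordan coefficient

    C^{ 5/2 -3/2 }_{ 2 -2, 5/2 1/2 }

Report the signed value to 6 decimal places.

triangle: 2!*2!*3!/8! = 24/40320
(j±m)!: 0!*4!*3!*2!*1!*4! = 6912
prefactor² = (2J+1)*Δ*N² = 864/35
  k=2: +1/(2!*0!*2!*1!*0!*2!) = 1/8
Σ = 1/8  ⇒  CG² = 864/35*1/8² = 27/70
CG = +√(27/70) = +0.621059

+√(27/70) ≈ +0.621059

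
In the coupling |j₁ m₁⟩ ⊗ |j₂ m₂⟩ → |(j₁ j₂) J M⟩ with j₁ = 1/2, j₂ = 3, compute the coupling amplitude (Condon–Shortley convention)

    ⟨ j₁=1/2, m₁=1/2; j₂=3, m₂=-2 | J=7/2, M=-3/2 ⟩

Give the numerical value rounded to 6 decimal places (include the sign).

+√(2/7) = +0.534522

√[8·0!1!6!/8! · 1!0!1!5!2!5!] = √(28800/7)
  +(−1)^0/∏(0,0,0,1,1,5)! = 1/120  (running 1/120)
⟨..|..⟩ = √(28800/7)·(1/120) = +0.534522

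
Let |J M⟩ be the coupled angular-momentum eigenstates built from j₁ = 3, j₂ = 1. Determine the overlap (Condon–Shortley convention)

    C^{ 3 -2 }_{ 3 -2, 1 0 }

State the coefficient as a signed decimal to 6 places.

−√(1/3) ≈ -0.577350

triangle: 1!×5!×1!/8! = 120/40320
(j±m)!: 1!×5!×1!×1!×1!×5! = 14400
prefactor² = (2J+1)×Δ×N² = 300
  k=0: +1/(0!×1!×5!×1!×0!×0!) = 1/120
  k=1: −1/(1!×0!×4!×0!×1!×1!) = -1/24
Σ = -1/30  ⇒  CG² = 300×(-1/30)² = 1/3
CG = −√(1/3) = -0.577350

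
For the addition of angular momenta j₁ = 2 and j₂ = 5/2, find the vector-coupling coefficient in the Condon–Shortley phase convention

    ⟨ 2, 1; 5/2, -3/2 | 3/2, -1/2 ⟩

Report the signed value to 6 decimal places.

√[4·3!1!2!/7! · 3!1!1!4!1!2!] = √(96/35)
  +(−1)^0/∏(0,3,1,1,0,1)! = 1/6  (running 1/6)
  +(−1)^1/∏(1,2,0,0,1,2)! = -1/4  (running -1/12)
⟨..|..⟩ = √(96/35)·(-1/12) = -0.138013

-0.138013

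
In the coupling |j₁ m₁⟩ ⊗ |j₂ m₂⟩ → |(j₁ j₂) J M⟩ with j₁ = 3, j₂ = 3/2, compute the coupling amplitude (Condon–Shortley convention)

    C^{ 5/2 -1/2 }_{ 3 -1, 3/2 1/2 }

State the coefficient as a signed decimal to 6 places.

−√(1/70) = -0.119523

√[6·2!4!1!/8! · 2!4!2!1!2!3!] = √(288/35)
  +(−1)^1/∏(1,1,3,1,1,0)! = -1/6  (running -1/6)
  +(−1)^2/∏(2,0,2,0,2,1)! = 1/8  (running -1/24)
⟨..|..⟩ = √(288/35)·(-1/24) = -0.119523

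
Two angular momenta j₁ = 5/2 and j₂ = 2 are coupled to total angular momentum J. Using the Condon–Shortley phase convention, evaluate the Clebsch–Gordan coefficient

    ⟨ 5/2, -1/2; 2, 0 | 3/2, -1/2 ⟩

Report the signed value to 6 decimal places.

+√(2/35) = +0.239046

√[4·3!2!1!/7! · 2!3!2!2!1!2!] = √(32/35)
  +(−1)^1/∏(1,2,2,1,0,0)! = -1/4  (running -1/4)
  +(−1)^2/∏(2,1,1,0,1,1)! = 1/2  (running 1/4)
⟨..|..⟩ = √(32/35)·(1/4) = +0.239046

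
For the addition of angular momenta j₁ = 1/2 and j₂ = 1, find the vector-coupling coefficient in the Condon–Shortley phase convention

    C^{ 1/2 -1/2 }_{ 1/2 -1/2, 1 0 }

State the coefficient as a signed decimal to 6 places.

−√(1/3) ≈ -0.577350

j₁+j₂−J=1  J+j₁−j₂=0  J−j₁+j₂=1  j₁+j₂+J+1=3
(j₁±m₁, j₂±m₂, J±M) = (0,1,1,1,0,1)
P² = 1/3
sum k=1..1:
  [1] −1/1 = -1
S = -1
C² = P²·S² = 1/3 ; C = -0.577350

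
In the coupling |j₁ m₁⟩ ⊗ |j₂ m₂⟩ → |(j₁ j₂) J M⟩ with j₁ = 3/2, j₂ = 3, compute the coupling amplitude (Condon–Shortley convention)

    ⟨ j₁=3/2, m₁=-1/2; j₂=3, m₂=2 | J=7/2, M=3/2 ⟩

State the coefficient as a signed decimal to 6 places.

√[8·1!2!5!/9! · 1!2!5!1!5!2!] = √(6400/21)
  +(−1)^0/∏(0,1,2,5,0,0)! = 1/240  (running 1/240)
  +(−1)^1/∏(1,0,1,4,1,1)! = -1/24  (running -3/80)
⟨..|..⟩ = √(6400/21)·(-3/80) = -0.654654

-0.654654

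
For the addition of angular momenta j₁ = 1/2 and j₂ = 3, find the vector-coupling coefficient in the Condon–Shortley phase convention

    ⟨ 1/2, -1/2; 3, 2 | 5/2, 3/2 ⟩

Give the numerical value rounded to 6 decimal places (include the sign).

j₁+j₂−J=1  J+j₁−j₂=0  J−j₁+j₂=5  j₁+j₂+J+1=7
(j₁±m₁, j₂±m₂, J±M) = (0,1,5,1,4,1)
P² = 2880/7
sum k=1..1:
  [1] −1/24 = -1/24
S = -1/24
C² = P²·S² = 5/7 ; C = -0.845154

−√(5/7) ≈ -0.845154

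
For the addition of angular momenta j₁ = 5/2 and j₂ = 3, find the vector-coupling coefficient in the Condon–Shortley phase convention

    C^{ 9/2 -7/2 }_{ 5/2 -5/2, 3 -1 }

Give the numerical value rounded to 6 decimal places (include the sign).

-0.710669

j₁+j₂−J=1  J+j₁−j₂=4  J−j₁+j₂=5  j₁+j₂+J+1=11
(j₁±m₁, j₂±m₂, J±M) = (0,5,2,4,1,8)
P² = 1843200/11
sum k=1..1:
  [1] −1/576 = -1/576
S = -1/576
C² = P²·S² = 50/99 ; C = -0.710669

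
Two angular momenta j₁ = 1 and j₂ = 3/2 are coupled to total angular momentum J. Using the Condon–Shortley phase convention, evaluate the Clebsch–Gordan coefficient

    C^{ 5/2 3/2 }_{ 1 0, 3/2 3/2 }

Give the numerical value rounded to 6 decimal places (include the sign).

triangle: 0!*2!*3!/6! = 12/720
(j±m)!: 1!*1!*3!*0!*4!*1! = 144
prefactor² = (2J+1)*Δ*N² = 72/5
  k=0: +1/(0!*0!*1!*3!*1!*0!) = 1/6
Σ = 1/6  ⇒  CG² = 72/5*1/6² = 2/5
CG = +√(2/5) = +0.632456

+0.632456  (= +√(2/5))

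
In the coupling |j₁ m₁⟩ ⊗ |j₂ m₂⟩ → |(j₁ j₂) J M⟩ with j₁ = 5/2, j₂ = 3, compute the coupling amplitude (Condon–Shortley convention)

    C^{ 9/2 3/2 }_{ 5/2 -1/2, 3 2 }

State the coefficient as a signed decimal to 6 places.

-0.604815  (= −√(169/462))

j₁+j₂−J=1  J+j₁−j₂=4  J−j₁+j₂=5  j₁+j₂+J+1=11
(j₁±m₁, j₂±m₂, J±M) = (2,3,5,1,6,3)
P² = 345600/77
sum k=0..1:
  [0] +1/720 = 1/720
  [1] −1/96 = -1/96
S = -13/1440
C² = P²·S² = 169/462 ; C = -0.604815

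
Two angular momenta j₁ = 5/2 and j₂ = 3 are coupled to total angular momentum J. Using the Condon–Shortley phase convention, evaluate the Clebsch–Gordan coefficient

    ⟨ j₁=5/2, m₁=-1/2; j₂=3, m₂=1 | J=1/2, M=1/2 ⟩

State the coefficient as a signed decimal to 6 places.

-0.436436  (= −√(4/21))

√[2·5!0!1!/7! · 2!3!4!2!1!0!] = √(192/7)
  +(−1)^3/∏(3,2,0,1,0,0)! = -1/12  (running -1/12)
⟨..|..⟩ = √(192/7)·(-1/12) = -0.436436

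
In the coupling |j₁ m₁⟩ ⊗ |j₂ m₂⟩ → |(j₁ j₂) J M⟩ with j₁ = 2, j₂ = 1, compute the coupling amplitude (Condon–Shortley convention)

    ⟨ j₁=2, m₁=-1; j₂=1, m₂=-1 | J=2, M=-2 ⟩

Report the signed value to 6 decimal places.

triangle: 1!·3!·1!/6! = 6/720
(j±m)!: 1!·3!·0!·2!·0!·4! = 288
prefactor² = (2J+1)·Δ·N² = 12
  k=0: +1/(0!·1!·3!·0!·0!·1!) = 1/6
Σ = 1/6  ⇒  CG² = 12·1/6² = 1/3
CG = +√(1/3) = +0.577350

+0.577350  (= +√(1/3))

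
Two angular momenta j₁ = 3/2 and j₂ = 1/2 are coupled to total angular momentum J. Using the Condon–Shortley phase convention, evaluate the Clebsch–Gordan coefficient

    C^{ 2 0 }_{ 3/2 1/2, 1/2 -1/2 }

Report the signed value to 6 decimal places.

triangle: 0!×3!×1!/5! = 6/120
(j±m)!: 2!×1!×0!×1!×2!×2! = 8
prefactor² = (2J+1)×Δ×N² = 2
  k=0: +1/(0!×0!×1!×0!×2!×1!) = 1/2
Σ = 1/2  ⇒  CG² = 2×1/2² = 1/2
CG = +√(1/2) = +0.707107

+√(1/2) = +0.707107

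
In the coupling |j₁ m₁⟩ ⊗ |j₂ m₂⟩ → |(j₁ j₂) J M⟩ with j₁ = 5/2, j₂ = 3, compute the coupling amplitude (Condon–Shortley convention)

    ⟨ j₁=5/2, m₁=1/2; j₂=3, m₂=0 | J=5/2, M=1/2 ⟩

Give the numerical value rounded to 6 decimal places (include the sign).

triangle: 3!·2!·3!/9! = 72/362880
(j±m)!: 3!·2!·3!·3!·3!·2! = 5184
prefactor² = (2J+1)·Δ·N² = 216/35
  k=0: +1/(0!·3!·2!·3!·0!·0!) = 1/72
  k=1: −1/(1!·2!·1!·2!·1!·1!) = -1/4
  k=2: +1/(2!·1!·0!·1!·2!·2!) = 1/8
Σ = -1/9  ⇒  CG² = 216/35·(-1/9)² = 8/105
CG = −√(8/105) = -0.276026

−√(8/105) ≈ -0.276026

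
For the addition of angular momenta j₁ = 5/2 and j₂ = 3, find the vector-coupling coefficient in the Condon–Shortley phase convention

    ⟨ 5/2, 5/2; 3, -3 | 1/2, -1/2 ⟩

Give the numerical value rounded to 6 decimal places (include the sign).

+√(2/7) ≈ +0.534522

triangle: 5!*0!*1!/7! = 120/5040
(j±m)!: 5!*0!*0!*6!*0!*1! = 86400
prefactor² = (2J+1)*Δ*N² = 28800/7
  k=0: +1/(0!*5!*0!*0!*0!*1!) = 1/120
Σ = 1/120  ⇒  CG² = 28800/7*1/120² = 2/7
CG = +√(2/7) = +0.534522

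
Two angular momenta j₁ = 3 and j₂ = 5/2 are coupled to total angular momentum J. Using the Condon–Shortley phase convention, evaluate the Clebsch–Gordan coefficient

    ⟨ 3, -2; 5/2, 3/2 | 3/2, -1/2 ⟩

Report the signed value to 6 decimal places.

-0.218218  (= −√(1/21))

triangle: 4!*2!*1!/8! = 48/40320
(j±m)!: 1!*5!*4!*1!*1!*2! = 5760
prefactor² = (2J+1)*Δ*N² = 192/7
  k=3: −1/(3!*1!*2!*1!*0!*0!) = -1/12
  k=4: +1/(4!*0!*1!*0!*1!*1!) = 1/24
Σ = -1/24  ⇒  CG² = 192/7*(-1/24)² = 1/21
CG = −√(1/21) = -0.218218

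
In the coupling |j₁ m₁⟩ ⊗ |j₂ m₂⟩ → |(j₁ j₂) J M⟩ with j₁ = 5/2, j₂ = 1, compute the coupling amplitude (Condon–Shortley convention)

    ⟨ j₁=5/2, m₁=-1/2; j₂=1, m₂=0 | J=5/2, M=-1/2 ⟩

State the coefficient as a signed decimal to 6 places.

−√(1/35) ≈ -0.169031

j₁+j₂−J=1  J+j₁−j₂=4  J−j₁+j₂=1  j₁+j₂+J+1=7
(j₁±m₁, j₂±m₂, J±M) = (2,3,1,1,2,3)
P² = 144/35
sum k=0..1:
  [0] +1/6 = 1/6
  [1] −1/4 = -1/4
S = -1/12
C² = P²·S² = 1/35 ; C = -0.169031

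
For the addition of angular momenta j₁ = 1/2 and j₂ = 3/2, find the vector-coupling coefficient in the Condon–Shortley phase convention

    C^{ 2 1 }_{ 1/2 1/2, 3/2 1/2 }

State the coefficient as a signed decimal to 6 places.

+0.866025

√[5·0!1!3!/5! · 1!0!2!1!3!1!] = √(3)
  +(−1)^0/∏(0,0,0,2,1,1)! = 1/2  (running 1/2)
⟨..|..⟩ = √(3)·(1/2) = +0.866025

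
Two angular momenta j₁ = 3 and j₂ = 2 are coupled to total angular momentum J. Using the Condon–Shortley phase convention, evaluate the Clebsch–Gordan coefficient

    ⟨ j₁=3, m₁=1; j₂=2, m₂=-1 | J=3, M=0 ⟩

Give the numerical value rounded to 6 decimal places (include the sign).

+0.182574  (= +√(1/30))

√[7·2!4!2!/9! · 4!2!1!3!3!3!] = √(96/5)
  +(−1)^0/∏(0,2,2,1,2,1)! = 1/8  (running 1/8)
  +(−1)^1/∏(1,1,1,0,3,2)! = -1/12  (running 1/24)
⟨..|..⟩ = √(96/5)·(1/24) = +0.182574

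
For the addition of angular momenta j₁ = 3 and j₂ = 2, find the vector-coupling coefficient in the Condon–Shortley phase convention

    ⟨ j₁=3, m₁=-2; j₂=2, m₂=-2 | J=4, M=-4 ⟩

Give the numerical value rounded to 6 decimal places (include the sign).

+0.632456  (= +√(2/5))

j₁+j₂−J=1  J+j₁−j₂=5  J−j₁+j₂=3  j₁+j₂+J+1=10
(j₁±m₁, j₂±m₂, J±M) = (1,5,0,4,0,8)
P² = 207360
sum k=0..0:
  [0] +1/720 = 1/720
S = 1/720
C² = P²·S² = 2/5 ; C = +0.632456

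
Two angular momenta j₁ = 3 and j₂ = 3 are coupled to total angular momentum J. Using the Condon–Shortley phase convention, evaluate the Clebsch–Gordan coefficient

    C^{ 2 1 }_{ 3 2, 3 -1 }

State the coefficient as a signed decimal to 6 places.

−√(5/28) ≈ -0.422577

√[5·4!2!2!/9! · 5!1!2!4!3!1!] = √(320/7)
  +(−1)^0/∏(0,4,1,2,1,0)! = 1/48  (running 1/48)
  +(−1)^1/∏(1,3,0,1,2,1)! = -1/12  (running -1/16)
⟨..|..⟩ = √(320/7)·(-1/16) = -0.422577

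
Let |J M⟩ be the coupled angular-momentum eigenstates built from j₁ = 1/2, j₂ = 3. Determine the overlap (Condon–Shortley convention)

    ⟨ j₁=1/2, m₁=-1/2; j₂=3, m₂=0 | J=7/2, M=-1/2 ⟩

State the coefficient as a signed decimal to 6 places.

+√(4/7) ≈ +0.755929

j₁+j₂−J=0  J+j₁−j₂=1  J−j₁+j₂=6  j₁+j₂+J+1=8
(j₁±m₁, j₂±m₂, J±M) = (0,1,3,3,3,4)
P² = 5184/7
sum k=0..0:
  [0] +1/36 = 1/36
S = 1/36
C² = P²·S² = 4/7 ; C = +0.755929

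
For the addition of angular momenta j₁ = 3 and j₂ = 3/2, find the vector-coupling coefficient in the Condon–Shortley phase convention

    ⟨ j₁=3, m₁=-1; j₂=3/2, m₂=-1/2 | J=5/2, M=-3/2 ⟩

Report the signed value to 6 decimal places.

√[6·2!4!1!/8! · 2!4!1!2!1!4!] = √(576/35)
  +(−1)^0/∏(0,2,4,1,0,0)! = 1/48  (running 1/48)
  +(−1)^1/∏(1,1,3,0,1,1)! = -1/6  (running -7/48)
⟨..|..⟩ = √(576/35)·(-7/48) = -0.591608

−√(7/20) = -0.591608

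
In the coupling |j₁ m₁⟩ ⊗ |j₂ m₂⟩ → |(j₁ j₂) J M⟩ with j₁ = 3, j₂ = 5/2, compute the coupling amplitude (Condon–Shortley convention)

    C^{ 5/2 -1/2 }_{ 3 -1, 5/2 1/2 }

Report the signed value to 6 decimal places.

+√(8/35) = +0.478091

triangle: 3!*3!*2!/9! = 72/362880
(j±m)!: 2!*4!*3!*2!*2!*3! = 6912
prefactor² = (2J+1)*Δ*N² = 288/35
  k=1: −1/(1!*2!*3!*2!*0!*0!) = -1/24
  k=2: +1/(2!*1!*2!*1!*1!*1!) = 1/4
  k=3: −1/(3!*0!*1!*0!*2!*2!) = -1/24
Σ = 1/6  ⇒  CG² = 288/35*1/6² = 8/35
CG = +√(8/35) = +0.478091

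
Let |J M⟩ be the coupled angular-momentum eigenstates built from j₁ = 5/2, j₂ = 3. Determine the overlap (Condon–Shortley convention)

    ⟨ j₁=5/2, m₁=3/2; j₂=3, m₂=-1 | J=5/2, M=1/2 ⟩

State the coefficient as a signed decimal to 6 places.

triangle: 3!*2!*3!/9! = 72/362880
(j±m)!: 4!*1!*2!*4!*3!*2! = 13824
prefactor² = (2J+1)*Δ*N² = 576/35
  k=0: +1/(0!*3!*1!*2!*1!*1!) = 1/12
  k=1: −1/(1!*2!*0!*1!*2!*2!) = -1/8
Σ = -1/24  ⇒  CG² = 576/35*(-1/24)² = 1/35
CG = −√(1/35) = -0.169031

-0.169031  (= −√(1/35))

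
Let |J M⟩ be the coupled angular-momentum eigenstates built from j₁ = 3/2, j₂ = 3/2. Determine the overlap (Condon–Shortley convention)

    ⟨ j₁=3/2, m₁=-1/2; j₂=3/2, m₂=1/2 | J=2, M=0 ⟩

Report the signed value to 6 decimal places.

-0.500000

j₁+j₂−J=1  J+j₁−j₂=2  J−j₁+j₂=2  j₁+j₂+J+1=6
(j₁±m₁, j₂±m₂, J±M) = (1,2,2,1,2,2)
P² = 4/9
sum k=0..1:
  [0] +1/4 = 1/4
  [1] −1/1 = -1
S = -3/4
C² = P²·S² = 1/4 ; C = -0.500000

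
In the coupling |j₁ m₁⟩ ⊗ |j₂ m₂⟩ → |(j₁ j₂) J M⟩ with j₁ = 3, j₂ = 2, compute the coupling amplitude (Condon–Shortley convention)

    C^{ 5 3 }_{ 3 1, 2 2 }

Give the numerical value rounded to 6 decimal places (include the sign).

+√(1/3) = +0.577350

√[11·0!6!4!/11! · 4!2!4!0!8!2!] = √(442368)
  +(−1)^0/∏(0,0,2,4,4,0)! = 1/1152  (running 1/1152)
⟨..|..⟩ = √(442368)·(1/1152) = +0.577350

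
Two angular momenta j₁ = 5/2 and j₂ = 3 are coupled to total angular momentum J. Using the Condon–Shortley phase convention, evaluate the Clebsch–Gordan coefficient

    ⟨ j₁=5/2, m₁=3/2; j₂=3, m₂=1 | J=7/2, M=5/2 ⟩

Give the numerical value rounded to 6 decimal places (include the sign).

-0.398410

j₁+j₂−J=2  J+j₁−j₂=3  J−j₁+j₂=4  j₁+j₂+J+1=10
(j₁±m₁, j₂±m₂, J±M) = (4,1,4,2,6,1)
P² = 18432/35
sum k=0..1:
  [0] +1/96 = 1/96
  [1] −1/36 = -1/36
S = -5/288
C² = P²·S² = 10/63 ; C = -0.398410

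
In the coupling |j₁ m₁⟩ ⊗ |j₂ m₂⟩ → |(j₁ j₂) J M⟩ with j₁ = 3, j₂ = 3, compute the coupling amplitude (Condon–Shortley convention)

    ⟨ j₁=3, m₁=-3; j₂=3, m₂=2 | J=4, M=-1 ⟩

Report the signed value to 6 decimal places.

+√(15/77) = +0.441367

triangle: 2!*4!*4!/11! = 1152/39916800
(j±m)!: 0!*6!*5!*1!*3!*5! = 62208000
prefactor² = (2J+1)*Δ*N² = 1244160/77
  k=2: +1/(2!*0!*4!*3!*0!*1!) = 1/288
Σ = 1/288  ⇒  CG² = 1244160/77*1/288² = 15/77
CG = +√(15/77) = +0.441367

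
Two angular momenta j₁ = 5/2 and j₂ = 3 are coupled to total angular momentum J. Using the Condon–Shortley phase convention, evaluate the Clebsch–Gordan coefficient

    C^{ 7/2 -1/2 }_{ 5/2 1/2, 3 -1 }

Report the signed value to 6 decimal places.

-0.125988  (= −√(1/63))

√[8·2!3!4!/10! · 3!2!2!4!3!4!] = √(9216/175)
  +(−1)^0/∏(0,2,2,2,1,2)! = 1/16  (running 1/16)
  +(−1)^1/∏(1,1,1,1,2,3)! = -1/12  (running -1/48)
  +(−1)^2/∏(2,0,0,0,3,4)! = 1/288  (running -5/288)
⟨..|..⟩ = √(9216/175)·(-5/288) = -0.125988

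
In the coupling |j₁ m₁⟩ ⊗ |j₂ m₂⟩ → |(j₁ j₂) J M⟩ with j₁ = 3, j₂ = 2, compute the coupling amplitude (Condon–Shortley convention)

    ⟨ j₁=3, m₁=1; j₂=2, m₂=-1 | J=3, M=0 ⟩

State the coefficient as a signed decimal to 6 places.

√[7·2!4!2!/9! · 4!2!1!3!3!3!] = √(96/5)
  +(−1)^0/∏(0,2,2,1,2,1)! = 1/8  (running 1/8)
  +(−1)^1/∏(1,1,1,0,3,2)! = -1/12  (running 1/24)
⟨..|..⟩ = √(96/5)·(1/24) = +0.182574

+√(1/30) ≈ +0.182574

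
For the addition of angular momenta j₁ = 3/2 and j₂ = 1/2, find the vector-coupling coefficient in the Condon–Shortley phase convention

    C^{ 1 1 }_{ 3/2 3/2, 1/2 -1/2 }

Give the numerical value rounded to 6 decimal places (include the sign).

j₁+j₂−J=1  J+j₁−j₂=2  J−j₁+j₂=0  j₁+j₂+J+1=4
(j₁±m₁, j₂±m₂, J±M) = (3,0,0,1,2,0)
P² = 3
sum k=0..0:
  [0] +1/2 = 1/2
S = 1/2
C² = P²·S² = 3/4 ; C = +0.866025

+0.866025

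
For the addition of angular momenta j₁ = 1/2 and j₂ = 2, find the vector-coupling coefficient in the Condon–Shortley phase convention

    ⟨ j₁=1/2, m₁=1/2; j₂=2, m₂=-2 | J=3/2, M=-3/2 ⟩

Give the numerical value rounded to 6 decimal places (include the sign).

+0.894427

j₁+j₂−J=1  J+j₁−j₂=0  J−j₁+j₂=3  j₁+j₂+J+1=5
(j₁±m₁, j₂±m₂, J±M) = (1,0,0,4,0,3)
P² = 144/5
sum k=0..0:
  [0] +1/6 = 1/6
S = 1/6
C² = P²·S² = 4/5 ; C = +0.894427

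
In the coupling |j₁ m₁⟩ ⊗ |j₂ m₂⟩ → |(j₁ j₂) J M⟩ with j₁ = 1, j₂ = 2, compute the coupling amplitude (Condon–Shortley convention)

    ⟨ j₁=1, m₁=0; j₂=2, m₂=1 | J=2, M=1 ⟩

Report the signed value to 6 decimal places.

j₁+j₂−J=1  J+j₁−j₂=1  J−j₁+j₂=3  j₁+j₂+J+1=6
(j₁±m₁, j₂±m₂, J±M) = (1,1,3,1,3,1)
P² = 3/2
sum k=0..1:
  [0] +1/6 = 1/6
  [1] −1/2 = -1/2
S = -1/3
C² = P²·S² = 1/6 ; C = -0.408248

-0.408248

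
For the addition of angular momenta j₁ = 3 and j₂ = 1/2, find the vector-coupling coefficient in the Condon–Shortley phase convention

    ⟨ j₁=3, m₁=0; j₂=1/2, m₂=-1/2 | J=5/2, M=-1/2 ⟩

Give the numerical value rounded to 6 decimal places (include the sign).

√[6·1!5!0!/7! · 3!3!0!1!2!3!] = √(432/7)
  +(−1)^0/∏(0,1,3,0,2,0)! = 1/12  (running 1/12)
⟨..|..⟩ = √(432/7)·(1/12) = +0.654654

+√(3/7) ≈ +0.654654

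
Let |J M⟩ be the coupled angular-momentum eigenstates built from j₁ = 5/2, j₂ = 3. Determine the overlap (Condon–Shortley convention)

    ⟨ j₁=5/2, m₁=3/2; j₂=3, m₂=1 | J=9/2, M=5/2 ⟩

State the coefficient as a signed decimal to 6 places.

j₁+j₂−J=1  J+j₁−j₂=4  J−j₁+j₂=5  j₁+j₂+J+1=11
(j₁±m₁, j₂±m₂, J±M) = (4,1,4,2,7,2)
P² = 92160/11
sum k=0..1:
  [0] +1/144 = 1/144
  [1] −1/288 = -1/288
S = 1/288
C² = P²·S² = 10/99 ; C = +0.317821

+0.317821  (= +√(10/99))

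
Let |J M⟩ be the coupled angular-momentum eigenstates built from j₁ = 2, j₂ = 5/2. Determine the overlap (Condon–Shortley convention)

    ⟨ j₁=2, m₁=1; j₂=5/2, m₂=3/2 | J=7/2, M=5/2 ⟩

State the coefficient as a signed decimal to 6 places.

−√(1/63) = -0.125988

j₁+j₂−J=1  J+j₁−j₂=3  J−j₁+j₂=4  j₁+j₂+J+1=9
(j₁±m₁, j₂±m₂, J±M) = (3,1,4,1,6,1)
P² = 2304/7
sum k=0..1:
  [0] +1/48 = 1/48
  [1] −1/36 = -1/36
S = -1/144
C² = P²·S² = 1/63 ; C = -0.125988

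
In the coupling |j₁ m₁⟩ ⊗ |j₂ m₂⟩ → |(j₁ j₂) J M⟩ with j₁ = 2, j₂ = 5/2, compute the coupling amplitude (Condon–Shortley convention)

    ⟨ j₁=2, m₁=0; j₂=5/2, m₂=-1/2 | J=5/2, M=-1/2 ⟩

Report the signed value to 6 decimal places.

j₁+j₂−J=2  J+j₁−j₂=2  J−j₁+j₂=3  j₁+j₂+J+1=8
(j₁±m₁, j₂±m₂, J±M) = (2,2,2,3,2,3)
P² = 72/35
sum k=0..2:
  [0] +1/8 = 1/8
  [1] −1/2 = -1/2
  [2] +1/24 = 1/24
S = -1/3
C² = P²·S² = 8/35 ; C = -0.478091

−√(8/35) ≈ -0.478091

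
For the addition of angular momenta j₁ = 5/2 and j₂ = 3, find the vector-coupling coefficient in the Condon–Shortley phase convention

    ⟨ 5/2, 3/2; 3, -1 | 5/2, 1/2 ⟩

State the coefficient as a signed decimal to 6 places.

j₁+j₂−J=3  J+j₁−j₂=2  J−j₁+j₂=3  j₁+j₂+J+1=9
(j₁±m₁, j₂±m₂, J±M) = (4,1,2,4,3,2)
P² = 576/35
sum k=0..1:
  [0] +1/12 = 1/12
  [1] −1/8 = -1/8
S = -1/24
C² = P²·S² = 1/35 ; C = -0.169031

−√(1/35) = -0.169031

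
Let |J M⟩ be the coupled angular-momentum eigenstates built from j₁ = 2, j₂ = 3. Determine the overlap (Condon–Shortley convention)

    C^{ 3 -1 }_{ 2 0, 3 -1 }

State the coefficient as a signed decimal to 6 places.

-0.387298

triangle: 2!*2!*4!/9! = 96/362880
(j±m)!: 2!*2!*2!*4!*2!*4! = 9216
prefactor² = (2J+1)*Δ*N² = 256/15
  k=0: +1/(0!*2!*2!*2!*0!*2!) = 1/16
  k=1: −1/(1!*1!*1!*1!*1!*3!) = -1/6
  k=2: +1/(2!*0!*0!*0!*2!*4!) = 1/96
Σ = -3/32  ⇒  CG² = 256/15*(-3/32)² = 3/20
CG = −√(3/20) = -0.387298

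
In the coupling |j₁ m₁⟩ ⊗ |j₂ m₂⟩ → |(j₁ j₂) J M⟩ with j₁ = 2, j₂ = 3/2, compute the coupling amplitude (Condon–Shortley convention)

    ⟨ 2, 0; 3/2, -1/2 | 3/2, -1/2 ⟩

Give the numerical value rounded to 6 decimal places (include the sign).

triangle: 2!×2!×1!/6! = 4/720
(j±m)!: 2!×2!×1!×2!×1!×2! = 16
prefactor² = (2J+1)×Δ×N² = 16/45
  k=0: +1/(0!×2!×2!×1!×0!×0!) = 1/4
  k=1: −1/(1!×1!×1!×0!×1!×1!) = -1
Σ = -3/4  ⇒  CG² = 16/45×(-3/4)² = 1/5
CG = −√(1/5) = -0.447214

−√(1/5) = -0.447214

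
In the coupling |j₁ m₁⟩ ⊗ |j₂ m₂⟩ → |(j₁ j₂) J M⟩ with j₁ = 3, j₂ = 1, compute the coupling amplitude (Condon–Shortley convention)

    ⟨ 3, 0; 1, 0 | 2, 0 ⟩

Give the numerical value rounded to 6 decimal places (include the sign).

j₁+j₂−J=2  J+j₁−j₂=4  J−j₁+j₂=0  j₁+j₂+J+1=7
(j₁±m₁, j₂±m₂, J±M) = (3,3,1,1,2,2)
P² = 48/7
sum k=1..1:
  [1] −1/4 = -1/4
S = -1/4
C² = P²·S² = 3/7 ; C = -0.654654

−√(3/7) ≈ -0.654654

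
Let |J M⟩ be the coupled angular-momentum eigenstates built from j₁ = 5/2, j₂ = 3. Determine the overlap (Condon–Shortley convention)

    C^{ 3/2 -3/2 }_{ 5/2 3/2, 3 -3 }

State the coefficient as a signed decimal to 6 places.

+√(3/14) ≈ +0.462910

√[4·4!1!2!/8! · 4!1!0!6!0!3!] = √(3456/7)
  +(−1)^0/∏(0,4,1,0,0,2)! = 1/48  (running 1/48)
⟨..|..⟩ = √(3456/7)·(1/48) = +0.462910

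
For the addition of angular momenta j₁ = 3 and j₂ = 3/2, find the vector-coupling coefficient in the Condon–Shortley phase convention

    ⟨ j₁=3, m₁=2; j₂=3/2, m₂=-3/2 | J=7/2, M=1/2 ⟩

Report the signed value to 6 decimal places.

√[8·1!5!2!/9! · 5!1!0!3!4!3!] = √(3840/7)
  +(−1)^0/∏(0,1,1,0,4,2)! = 1/48  (running 1/48)
⟨..|..⟩ = √(3840/7)·(1/48) = +0.487950

+√(5/21) = +0.487950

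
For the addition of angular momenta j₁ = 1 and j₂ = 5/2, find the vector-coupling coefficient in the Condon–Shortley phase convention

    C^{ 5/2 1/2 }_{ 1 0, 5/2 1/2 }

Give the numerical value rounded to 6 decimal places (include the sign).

−√(1/35) = -0.169031

triangle: 1!×1!×4!/7! = 24/5040
(j±m)!: 1!×1!×3!×2!×3!×2! = 144
prefactor² = (2J+1)×Δ×N² = 144/35
  k=0: +1/(0!×1!×1!×3!×0!×1!) = 1/6
  k=1: −1/(1!×0!×0!×2!×1!×2!) = -1/4
Σ = -1/12  ⇒  CG² = 144/35×(-1/12)² = 1/35
CG = −√(1/35) = -0.169031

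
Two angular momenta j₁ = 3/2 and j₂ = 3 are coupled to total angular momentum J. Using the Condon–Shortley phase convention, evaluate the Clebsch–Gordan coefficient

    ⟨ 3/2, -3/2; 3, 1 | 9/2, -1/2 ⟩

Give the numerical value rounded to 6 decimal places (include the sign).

triangle: 0!*3!*6!/10! = 4320/3628800
(j±m)!: 0!*3!*4!*2!*4!*5! = 829440
prefactor² = (2J+1)*Δ*N² = 69120/7
  k=0: +1/(0!*0!*3!*4!*0!*2!) = 1/288
Σ = 1/288  ⇒  CG² = 69120/7*1/288² = 5/42
CG = +√(5/42) = +0.345033

+√(5/42) ≈ +0.345033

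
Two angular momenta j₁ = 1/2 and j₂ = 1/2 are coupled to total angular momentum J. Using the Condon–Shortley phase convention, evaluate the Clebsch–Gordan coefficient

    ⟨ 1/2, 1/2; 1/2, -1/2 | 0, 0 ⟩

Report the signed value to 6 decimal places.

+√(1/2) = +0.707107

triangle: 1!*0!*0!/2! = 1/2
(j±m)!: 1!*0!*0!*1!*0!*0! = 1
prefactor² = (2J+1)*Δ*N² = 1/2
  k=0: +1/(0!*1!*0!*0!*0!*0!) = 1
Σ = 1  ⇒  CG² = 1/2*1² = 1/2
CG = +√(1/2) = +0.707107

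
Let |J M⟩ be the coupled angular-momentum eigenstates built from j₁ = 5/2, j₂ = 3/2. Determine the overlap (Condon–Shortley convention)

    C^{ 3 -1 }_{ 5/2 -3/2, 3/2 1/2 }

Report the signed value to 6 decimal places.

j₁+j₂−J=1  J+j₁−j₂=4  J−j₁+j₂=2  j₁+j₂+J+1=8
(j₁±m₁, j₂±m₂, J±M) = (1,4,2,1,2,4)
P² = 96/5
sum k=0..1:
  [0] +1/48 = 1/48
  [1] −1/6 = -1/6
S = -7/48
C² = P²·S² = 49/120 ; C = -0.639010

−√(49/120) = -0.639010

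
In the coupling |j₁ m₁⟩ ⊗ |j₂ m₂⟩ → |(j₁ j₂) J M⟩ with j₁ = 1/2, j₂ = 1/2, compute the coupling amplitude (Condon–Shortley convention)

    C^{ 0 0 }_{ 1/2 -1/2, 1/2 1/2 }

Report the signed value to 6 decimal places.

j₁+j₂−J=1  J+j₁−j₂=0  J−j₁+j₂=0  j₁+j₂+J+1=2
(j₁±m₁, j₂±m₂, J±M) = (0,1,1,0,0,0)
P² = 1/2
sum k=1..1:
  [1] −1/1 = -1
S = -1
C² = P²·S² = 1/2 ; C = -0.707107

-0.707107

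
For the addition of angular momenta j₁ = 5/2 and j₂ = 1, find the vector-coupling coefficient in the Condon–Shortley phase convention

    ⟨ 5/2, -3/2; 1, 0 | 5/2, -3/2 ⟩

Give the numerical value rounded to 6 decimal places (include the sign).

triangle: 1!·4!·1!/7! = 24/5040
(j±m)!: 1!·4!·1!·1!·1!·4! = 576
prefactor² = (2J+1)·Δ·N² = 576/35
  k=0: +1/(0!·1!·4!·1!·0!·0!) = 1/24
  k=1: −1/(1!·0!·3!·0!·1!·1!) = -1/6
Σ = -1/8  ⇒  CG² = 576/35·(-1/8)² = 9/35
CG = −√(9/35) = -0.507093

−√(9/35) ≈ -0.507093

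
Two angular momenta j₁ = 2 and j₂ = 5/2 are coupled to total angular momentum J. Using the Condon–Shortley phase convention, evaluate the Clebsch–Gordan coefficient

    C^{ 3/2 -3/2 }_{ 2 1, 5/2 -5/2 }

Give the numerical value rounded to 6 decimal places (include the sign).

+√(2/7) ≈ +0.534522

√[4·3!1!2!/7! · 3!1!0!5!0!3!] = √(288/7)
  +(−1)^0/∏(0,3,1,0,0,2)! = 1/12  (running 1/12)
⟨..|..⟩ = √(288/7)·(1/12) = +0.534522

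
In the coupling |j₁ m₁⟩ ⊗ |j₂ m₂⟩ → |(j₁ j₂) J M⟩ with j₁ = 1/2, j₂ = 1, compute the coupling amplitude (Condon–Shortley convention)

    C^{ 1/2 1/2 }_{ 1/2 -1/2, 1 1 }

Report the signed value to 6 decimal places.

-0.816497  (= −√(2/3))

j₁+j₂−J=1  J+j₁−j₂=0  J−j₁+j₂=1  j₁+j₂+J+1=3
(j₁±m₁, j₂±m₂, J±M) = (0,1,2,0,1,0)
P² = 2/3
sum k=1..1:
  [1] −1/1 = -1
S = -1
C² = P²·S² = 2/3 ; C = -0.816497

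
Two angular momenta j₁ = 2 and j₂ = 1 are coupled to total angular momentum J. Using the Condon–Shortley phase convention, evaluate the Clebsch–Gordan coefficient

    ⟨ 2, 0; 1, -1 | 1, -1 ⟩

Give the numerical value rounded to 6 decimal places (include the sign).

√[3·2!2!0!/5! · 2!2!0!2!0!2!] = √(8/5)
  +(−1)^0/∏(0,2,2,0,0,0)! = 1/4  (running 1/4)
⟨..|..⟩ = √(8/5)·(1/4) = +0.316228

+√(1/10) ≈ +0.316228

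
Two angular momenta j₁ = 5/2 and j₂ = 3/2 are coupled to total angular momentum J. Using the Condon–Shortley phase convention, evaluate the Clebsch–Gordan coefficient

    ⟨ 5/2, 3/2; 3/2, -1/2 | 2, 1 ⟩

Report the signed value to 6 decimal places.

+0.154303

j₁+j₂−J=2  J+j₁−j₂=3  J−j₁+j₂=1  j₁+j₂+J+1=7
(j₁±m₁, j₂±m₂, J±M) = (4,1,1,2,3,1)
P² = 24/7
sum k=0..1:
  [0] +1/4 = 1/4
  [1] −1/6 = -1/6
S = 1/12
C² = P²·S² = 1/42 ; C = +0.154303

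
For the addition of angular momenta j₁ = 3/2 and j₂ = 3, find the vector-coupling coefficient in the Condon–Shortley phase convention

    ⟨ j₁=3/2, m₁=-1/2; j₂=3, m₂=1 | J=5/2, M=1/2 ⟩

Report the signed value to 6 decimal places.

−√(1/70) ≈ -0.119523

j₁+j₂−J=2  J+j₁−j₂=1  J−j₁+j₂=4  j₁+j₂+J+1=8
(j₁±m₁, j₂±m₂, J±M) = (1,2,4,2,3,2)
P² = 288/35
sum k=1..2:
  [1] −1/6 = -1/6
  [2] +1/8 = 1/8
S = -1/24
C² = P²·S² = 1/70 ; C = -0.119523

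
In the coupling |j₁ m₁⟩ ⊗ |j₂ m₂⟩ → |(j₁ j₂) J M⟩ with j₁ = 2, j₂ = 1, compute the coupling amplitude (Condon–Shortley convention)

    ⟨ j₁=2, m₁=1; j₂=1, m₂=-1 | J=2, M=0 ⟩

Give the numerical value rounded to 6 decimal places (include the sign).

+0.707107  (= +√(1/2))

j₁+j₂−J=1  J+j₁−j₂=3  J−j₁+j₂=1  j₁+j₂+J+1=6
(j₁±m₁, j₂±m₂, J±M) = (3,1,0,2,2,2)
P² = 2
sum k=0..0:
  [0] +1/2 = 1/2
S = 1/2
C² = P²·S² = 1/2 ; C = +0.707107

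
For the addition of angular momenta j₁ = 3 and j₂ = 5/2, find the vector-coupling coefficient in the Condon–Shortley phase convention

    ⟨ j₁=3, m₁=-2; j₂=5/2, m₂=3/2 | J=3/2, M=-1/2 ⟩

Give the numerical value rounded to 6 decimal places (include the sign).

√[4·4!2!1!/8! · 1!5!4!1!1!2!] = √(192/7)
  +(−1)^3/∏(3,1,2,1,0,0)! = -1/12  (running -1/12)
  +(−1)^4/∏(4,0,1,0,1,1)! = 1/24  (running -1/24)
⟨..|..⟩ = √(192/7)·(-1/24) = -0.218218

−√(1/21) = -0.218218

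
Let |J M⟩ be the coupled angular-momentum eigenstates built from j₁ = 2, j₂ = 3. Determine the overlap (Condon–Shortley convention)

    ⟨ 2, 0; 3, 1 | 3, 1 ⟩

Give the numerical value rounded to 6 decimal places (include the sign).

-0.387298

triangle: 2!*2!*4!/9! = 96/362880
(j±m)!: 2!*2!*4!*2!*4!*2! = 9216
prefactor² = (2J+1)*Δ*N² = 256/15
  k=0: +1/(0!*2!*2!*4!*0!*0!) = 1/96
  k=1: −1/(1!*1!*1!*3!*1!*1!) = -1/6
  k=2: +1/(2!*0!*0!*2!*2!*2!) = 1/16
Σ = -3/32  ⇒  CG² = 256/15*(-3/32)² = 3/20
CG = −√(3/20) = -0.387298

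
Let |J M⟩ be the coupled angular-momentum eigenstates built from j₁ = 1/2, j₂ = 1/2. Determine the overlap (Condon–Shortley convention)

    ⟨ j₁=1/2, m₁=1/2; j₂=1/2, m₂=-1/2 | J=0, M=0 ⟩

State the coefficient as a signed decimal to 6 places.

+√(1/2) = +0.707107

j₁+j₂−J=1  J+j₁−j₂=0  J−j₁+j₂=0  j₁+j₂+J+1=2
(j₁±m₁, j₂±m₂, J±M) = (1,0,0,1,0,0)
P² = 1/2
sum k=0..0:
  [0] +1/1 = 1
S = 1
C² = P²·S² = 1/2 ; C = +0.707107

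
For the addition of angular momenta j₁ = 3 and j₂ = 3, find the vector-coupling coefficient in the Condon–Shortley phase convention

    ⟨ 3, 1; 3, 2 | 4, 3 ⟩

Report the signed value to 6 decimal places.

-0.301511

triangle: 2!*4!*4!/11! = 1152/39916800
(j±m)!: 4!*2!*5!*1!*7!*1! = 29030400
prefactor² = (2J+1)*Δ*N² = 82944/11
  k=1: −1/(1!*1!*1!*4!*3!*0!) = -1/144
  k=2: +1/(2!*0!*0!*3!*4!*1!) = 1/288
Σ = -1/288  ⇒  CG² = 82944/11*(-1/288)² = 1/11
CG = −√(1/11) = -0.301511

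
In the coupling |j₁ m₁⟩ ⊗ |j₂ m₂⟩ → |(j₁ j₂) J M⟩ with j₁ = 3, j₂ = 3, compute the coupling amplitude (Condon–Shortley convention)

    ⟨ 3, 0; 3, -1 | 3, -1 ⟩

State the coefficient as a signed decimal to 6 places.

−√(1/6) = -0.408248

j₁+j₂−J=3  J+j₁−j₂=3  J−j₁+j₂=3  j₁+j₂+J+1=10
(j₁±m₁, j₂±m₂, J±M) = (3,3,2,4,2,4)
P² = 864/25
sum k=0..2:
  [0] +1/72 = 1/72
  [1] −1/8 = -1/8
  [2] +1/24 = 1/24
S = -5/72
C² = P²·S² = 1/6 ; C = -0.408248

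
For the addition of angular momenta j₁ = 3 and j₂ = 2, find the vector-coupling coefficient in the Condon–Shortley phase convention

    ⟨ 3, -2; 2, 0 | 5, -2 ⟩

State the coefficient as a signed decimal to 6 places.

√[11·0!6!4!/11! · 1!5!2!2!3!7!] = √(69120)
  +(−1)^0/∏(0,0,5,2,1,2)! = 1/480  (running 1/480)
⟨..|..⟩ = √(69120)·(1/480) = +0.547723

+0.547723  (= +√(3/10))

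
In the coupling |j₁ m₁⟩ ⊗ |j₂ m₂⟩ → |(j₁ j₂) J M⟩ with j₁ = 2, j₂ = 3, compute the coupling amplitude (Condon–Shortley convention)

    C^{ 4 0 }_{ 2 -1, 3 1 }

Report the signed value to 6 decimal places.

−√(5/14) ≈ -0.597614

√[9·1!3!5!/10! · 1!3!4!2!4!4!] = √(10368/35)
  +(−1)^0/∏(0,1,3,4,0,1)! = 1/144  (running 1/144)
  +(−1)^1/∏(1,0,2,3,1,2)! = -1/24  (running -5/144)
⟨..|..⟩ = √(10368/35)·(-5/144) = -0.597614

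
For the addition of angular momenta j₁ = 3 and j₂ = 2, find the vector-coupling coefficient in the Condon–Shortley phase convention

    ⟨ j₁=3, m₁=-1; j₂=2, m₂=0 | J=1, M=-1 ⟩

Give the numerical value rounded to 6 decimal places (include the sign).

+√(6/35) ≈ +0.414039

triangle: 4!×2!×0!/7! = 48/5040
(j±m)!: 2!×4!×2!×2!×0!×2! = 384
prefactor² = (2J+1)×Δ×N² = 384/35
  k=2: +1/(2!×2!×2!×0!×0!×0!) = 1/8
Σ = 1/8  ⇒  CG² = 384/35×1/8² = 6/35
CG = +√(6/35) = +0.414039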